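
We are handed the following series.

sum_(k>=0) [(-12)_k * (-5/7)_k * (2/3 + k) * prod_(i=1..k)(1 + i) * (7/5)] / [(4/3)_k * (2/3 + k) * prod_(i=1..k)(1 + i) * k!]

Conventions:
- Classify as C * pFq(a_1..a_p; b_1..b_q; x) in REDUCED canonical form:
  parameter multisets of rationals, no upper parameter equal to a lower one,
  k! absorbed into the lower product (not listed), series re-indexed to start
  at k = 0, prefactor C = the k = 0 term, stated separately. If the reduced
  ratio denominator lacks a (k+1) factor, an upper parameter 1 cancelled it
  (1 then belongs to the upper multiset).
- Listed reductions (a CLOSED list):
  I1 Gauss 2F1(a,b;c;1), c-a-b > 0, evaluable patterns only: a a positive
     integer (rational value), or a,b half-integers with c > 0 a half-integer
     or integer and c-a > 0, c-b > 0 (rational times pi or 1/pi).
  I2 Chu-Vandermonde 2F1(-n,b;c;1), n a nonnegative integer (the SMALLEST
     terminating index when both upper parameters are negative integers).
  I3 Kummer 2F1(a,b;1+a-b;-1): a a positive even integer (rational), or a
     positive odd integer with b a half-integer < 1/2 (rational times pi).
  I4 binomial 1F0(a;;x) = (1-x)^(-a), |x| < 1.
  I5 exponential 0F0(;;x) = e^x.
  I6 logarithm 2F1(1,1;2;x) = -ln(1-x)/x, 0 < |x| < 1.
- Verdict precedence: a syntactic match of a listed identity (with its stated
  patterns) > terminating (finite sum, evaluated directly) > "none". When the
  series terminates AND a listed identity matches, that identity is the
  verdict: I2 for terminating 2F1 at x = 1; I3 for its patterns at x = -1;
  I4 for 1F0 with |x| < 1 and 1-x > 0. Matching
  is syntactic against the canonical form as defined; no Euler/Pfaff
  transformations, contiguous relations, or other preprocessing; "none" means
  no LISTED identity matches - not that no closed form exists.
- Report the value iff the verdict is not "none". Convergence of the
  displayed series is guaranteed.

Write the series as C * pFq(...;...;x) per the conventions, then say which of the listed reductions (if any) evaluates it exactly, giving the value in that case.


With C = 7/5: the canonical form is 2F1(-12, -5/7; 4/3; 1). Verdict: Vandermonde's identity (I2) applies (terminating 2F1 at x = 1 with n = 12, b = -5/7, c = 4/3). Value: 580377064860008/75088983065425.

First insight: t_0 = 7/5 here, and the lower running product (C = 7/5) is a rising factorial.
Step ratio: r(k) = 1 * (k-12) (k-5/7) / [(k+4/3) (k+1)] - poly over poly, x = 1 from leading terms; C = 7/5 at k = 0.


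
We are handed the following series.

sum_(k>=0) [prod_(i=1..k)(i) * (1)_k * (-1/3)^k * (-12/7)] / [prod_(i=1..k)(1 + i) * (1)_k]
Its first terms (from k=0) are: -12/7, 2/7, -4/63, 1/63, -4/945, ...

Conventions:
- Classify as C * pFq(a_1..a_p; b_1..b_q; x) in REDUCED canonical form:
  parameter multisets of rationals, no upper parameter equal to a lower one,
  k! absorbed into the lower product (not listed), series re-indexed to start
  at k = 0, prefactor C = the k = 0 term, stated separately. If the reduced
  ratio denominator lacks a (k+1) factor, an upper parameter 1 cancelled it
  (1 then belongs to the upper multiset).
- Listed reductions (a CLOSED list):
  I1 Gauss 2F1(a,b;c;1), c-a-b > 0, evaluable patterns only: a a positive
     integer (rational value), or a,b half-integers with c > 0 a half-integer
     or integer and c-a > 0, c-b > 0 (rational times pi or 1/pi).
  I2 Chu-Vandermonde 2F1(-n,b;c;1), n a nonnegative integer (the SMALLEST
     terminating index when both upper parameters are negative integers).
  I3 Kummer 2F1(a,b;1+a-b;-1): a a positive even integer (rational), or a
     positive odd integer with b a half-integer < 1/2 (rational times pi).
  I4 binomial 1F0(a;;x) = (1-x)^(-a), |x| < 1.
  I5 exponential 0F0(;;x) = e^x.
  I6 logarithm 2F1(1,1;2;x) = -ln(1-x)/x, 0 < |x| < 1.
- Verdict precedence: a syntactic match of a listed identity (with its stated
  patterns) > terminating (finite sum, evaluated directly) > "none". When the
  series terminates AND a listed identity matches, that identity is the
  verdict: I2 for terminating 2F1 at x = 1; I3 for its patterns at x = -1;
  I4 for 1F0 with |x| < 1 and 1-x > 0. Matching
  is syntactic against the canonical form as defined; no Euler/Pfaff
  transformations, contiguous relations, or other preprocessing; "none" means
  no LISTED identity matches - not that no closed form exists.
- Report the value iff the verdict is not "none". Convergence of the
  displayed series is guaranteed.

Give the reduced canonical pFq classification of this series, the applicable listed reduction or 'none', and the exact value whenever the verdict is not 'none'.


Key step: t_0 being -12/7, the running product (C = -12/7) telescopes to a rising factorial.
Term ratio: r(k) = (-1/3) * (k+1) (k+1) / [(k+2) (k+1)] ; factor over Q: parameters, x = (-1/3), and C = -12/7.

x = -1/3 here; the reduced form reads 2F1, upper {1, 1}, lower {2}, C = -12/7. Verdict (x = -1/3): the I6 logarithm reduction applies (the logarithm: parameters (1,1;2), x = -1/3). Value: (-36/7) * ln(4/3).


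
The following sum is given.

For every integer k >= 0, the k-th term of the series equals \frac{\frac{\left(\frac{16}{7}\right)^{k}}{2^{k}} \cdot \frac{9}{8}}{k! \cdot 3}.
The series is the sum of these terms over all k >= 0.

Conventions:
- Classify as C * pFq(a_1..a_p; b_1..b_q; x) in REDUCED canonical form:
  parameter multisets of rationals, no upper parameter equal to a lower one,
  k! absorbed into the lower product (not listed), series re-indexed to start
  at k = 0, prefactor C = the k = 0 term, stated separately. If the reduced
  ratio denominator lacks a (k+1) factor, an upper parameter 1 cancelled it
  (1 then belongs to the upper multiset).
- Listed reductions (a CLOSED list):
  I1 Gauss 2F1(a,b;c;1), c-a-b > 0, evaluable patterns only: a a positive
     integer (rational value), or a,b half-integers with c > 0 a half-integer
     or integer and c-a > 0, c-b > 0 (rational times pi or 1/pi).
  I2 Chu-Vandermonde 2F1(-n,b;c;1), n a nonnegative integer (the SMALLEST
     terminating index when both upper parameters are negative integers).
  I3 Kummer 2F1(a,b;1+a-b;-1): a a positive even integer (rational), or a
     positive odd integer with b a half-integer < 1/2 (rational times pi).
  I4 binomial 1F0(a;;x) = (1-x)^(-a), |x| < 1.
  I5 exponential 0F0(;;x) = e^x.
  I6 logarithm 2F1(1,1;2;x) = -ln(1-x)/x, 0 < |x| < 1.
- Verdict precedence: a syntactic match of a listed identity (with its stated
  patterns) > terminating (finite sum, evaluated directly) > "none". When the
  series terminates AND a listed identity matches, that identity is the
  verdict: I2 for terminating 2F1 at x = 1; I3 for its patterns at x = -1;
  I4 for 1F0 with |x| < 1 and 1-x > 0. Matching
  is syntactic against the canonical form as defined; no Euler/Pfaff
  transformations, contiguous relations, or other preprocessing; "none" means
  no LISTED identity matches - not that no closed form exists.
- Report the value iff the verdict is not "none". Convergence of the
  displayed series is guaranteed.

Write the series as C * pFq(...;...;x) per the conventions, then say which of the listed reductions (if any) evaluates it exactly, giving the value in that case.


First insight: with t_0 = \frac{3}{8}, the constant factors (C = 3/8) combine into one prefactor.
Step ratio: r(k) = \frac{8}{7} * 1 / [(k+1)] - rational; roots negated = parameters, x = \frac{8}{7}, C = \frac{3}{8}.

Classification (C = \frac{3}{8}): 0F0 with upper {-}, lower {-}, argument x = \frac{8}{7}. Verdict: this is exponential (I5) (the 0F0 exponential series at x = \frac{8}{7}). Value: \frac{3}{8} \cdot e^{\frac{8}{7}}.


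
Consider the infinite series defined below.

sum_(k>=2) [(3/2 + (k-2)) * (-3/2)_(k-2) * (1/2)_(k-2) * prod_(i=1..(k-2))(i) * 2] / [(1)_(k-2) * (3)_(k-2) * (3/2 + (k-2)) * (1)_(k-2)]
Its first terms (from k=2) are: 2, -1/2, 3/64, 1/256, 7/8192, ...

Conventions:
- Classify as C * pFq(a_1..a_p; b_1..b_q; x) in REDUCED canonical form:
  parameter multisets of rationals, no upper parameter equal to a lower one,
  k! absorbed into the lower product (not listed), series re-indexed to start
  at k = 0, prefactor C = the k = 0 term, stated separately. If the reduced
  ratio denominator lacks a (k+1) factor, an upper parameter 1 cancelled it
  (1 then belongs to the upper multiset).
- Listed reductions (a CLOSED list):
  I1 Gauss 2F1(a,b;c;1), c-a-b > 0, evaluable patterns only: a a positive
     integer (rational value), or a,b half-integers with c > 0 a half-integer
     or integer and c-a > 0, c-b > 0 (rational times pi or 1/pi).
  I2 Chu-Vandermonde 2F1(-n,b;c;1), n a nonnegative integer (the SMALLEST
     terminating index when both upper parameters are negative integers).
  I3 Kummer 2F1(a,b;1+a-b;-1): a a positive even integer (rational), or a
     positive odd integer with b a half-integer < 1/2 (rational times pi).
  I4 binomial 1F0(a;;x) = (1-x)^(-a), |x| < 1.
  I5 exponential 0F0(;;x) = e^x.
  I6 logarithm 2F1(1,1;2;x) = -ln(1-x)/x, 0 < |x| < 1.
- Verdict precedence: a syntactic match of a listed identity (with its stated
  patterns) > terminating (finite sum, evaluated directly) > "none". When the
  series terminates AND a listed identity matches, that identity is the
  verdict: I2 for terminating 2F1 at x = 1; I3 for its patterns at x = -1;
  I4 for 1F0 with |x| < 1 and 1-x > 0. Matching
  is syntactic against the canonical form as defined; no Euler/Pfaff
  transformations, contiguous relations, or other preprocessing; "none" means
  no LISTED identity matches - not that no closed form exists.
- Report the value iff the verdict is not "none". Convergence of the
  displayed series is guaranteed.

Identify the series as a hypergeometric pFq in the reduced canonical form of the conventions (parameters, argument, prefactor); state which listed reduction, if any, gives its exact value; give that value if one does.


Canonical form: C = 2 times 2F1 with upper {-3/2, 1/2}, lower {3}, x = 1. Verdict at x = 1: the half-integer Gauss pattern (I1) matches (x = 1; upper {-3/2, 1/2} half-integers, c = 3 in the evaluable pattern). Hence: (512/105) / pi.

First insight: t_0 = 2 here, and the running product (C = 2) telescopes to a rising factorial.
Consecutive-term ratio: r(k) = 1 * (k-3/2) (k+1/2) / [(k+3) (k+1)] ; factor over Q: parameters, x = 1, and C = 2.


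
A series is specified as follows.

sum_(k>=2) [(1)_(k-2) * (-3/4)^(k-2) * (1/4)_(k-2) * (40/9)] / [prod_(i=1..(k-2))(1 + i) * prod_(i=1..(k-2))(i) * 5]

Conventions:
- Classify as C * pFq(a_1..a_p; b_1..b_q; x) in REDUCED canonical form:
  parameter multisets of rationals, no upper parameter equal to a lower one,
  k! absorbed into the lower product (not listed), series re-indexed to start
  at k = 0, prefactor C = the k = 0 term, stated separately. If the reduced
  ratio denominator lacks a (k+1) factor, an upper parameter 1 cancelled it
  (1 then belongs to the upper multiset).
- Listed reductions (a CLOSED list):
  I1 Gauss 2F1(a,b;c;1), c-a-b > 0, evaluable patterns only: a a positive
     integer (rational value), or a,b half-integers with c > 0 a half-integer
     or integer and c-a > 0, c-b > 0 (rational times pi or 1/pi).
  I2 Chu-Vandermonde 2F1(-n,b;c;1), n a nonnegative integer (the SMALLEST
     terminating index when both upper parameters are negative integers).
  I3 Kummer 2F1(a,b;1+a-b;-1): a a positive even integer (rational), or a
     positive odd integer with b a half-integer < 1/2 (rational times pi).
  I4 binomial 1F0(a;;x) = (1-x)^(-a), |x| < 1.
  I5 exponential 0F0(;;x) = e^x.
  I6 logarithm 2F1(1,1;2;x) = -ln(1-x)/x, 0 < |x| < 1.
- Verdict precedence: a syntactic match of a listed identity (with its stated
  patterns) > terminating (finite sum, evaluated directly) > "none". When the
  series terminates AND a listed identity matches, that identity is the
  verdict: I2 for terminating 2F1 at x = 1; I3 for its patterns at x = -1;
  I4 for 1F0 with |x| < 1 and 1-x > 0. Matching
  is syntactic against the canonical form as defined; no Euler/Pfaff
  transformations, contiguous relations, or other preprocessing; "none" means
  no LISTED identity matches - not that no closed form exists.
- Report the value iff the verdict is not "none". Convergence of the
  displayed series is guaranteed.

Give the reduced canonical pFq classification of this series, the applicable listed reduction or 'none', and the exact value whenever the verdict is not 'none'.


With C = 8/9: the canonical form is 2F1(1/4, 1; 2; -3/4). Verdict: none - at argument -3/4 the multisets {1/4, 1} ; {2} match no listed identity.

Structural cue: with t_0 = 8/9, the lower running product (C = 8/9) is a rising factorial.
Ratio: r(k) = (-3/4) * (k+1/4) (k+1) / [(k+2) (k+1)] - rational in k. x = (-3/4); t_0 = 8/9; negate the roots.


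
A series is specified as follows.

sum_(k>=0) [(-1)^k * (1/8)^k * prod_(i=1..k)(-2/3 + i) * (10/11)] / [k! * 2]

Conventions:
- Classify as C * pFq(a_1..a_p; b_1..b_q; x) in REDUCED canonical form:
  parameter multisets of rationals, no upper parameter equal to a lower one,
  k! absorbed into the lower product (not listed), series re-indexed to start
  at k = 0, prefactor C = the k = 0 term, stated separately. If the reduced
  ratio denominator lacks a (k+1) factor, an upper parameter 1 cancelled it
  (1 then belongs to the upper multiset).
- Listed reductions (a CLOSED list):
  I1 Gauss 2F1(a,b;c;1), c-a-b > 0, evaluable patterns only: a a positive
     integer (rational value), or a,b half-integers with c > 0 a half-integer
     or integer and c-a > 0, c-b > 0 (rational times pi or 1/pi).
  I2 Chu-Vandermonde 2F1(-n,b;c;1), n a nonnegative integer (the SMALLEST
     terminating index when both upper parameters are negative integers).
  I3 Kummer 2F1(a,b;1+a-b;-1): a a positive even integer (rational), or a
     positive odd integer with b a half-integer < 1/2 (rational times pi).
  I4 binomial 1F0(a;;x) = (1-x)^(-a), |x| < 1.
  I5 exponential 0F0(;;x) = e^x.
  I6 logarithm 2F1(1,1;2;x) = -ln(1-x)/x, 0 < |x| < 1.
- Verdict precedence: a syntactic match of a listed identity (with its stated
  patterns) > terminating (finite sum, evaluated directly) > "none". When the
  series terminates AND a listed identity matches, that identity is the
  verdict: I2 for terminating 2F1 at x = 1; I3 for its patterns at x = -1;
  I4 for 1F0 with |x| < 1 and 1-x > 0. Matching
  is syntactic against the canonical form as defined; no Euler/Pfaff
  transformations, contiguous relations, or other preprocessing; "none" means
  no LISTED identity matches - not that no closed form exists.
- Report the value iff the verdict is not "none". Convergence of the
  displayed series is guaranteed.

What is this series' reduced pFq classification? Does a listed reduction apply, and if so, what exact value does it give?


x = -1/8 here; the reduced form reads 1F0, upper {1/3}, lower {-}, C = 5/11. Verdict: the I4 binomial reduction matches (the 1F0 binomial series: exponent -1/3, x = -1/8). Its exact value is (5/11) * (9/8)^(-1/3).

Key step: with t_0 = 5/11, the running product (C = 5/11, x = -1/8) telescopes to a rising factorial.
Ratio: r(k) = (-1/8) * (k+1/3) / [(k+1)] - poly over poly, x = (-1/8) from leading terms; C = 5/11 at k = 0.


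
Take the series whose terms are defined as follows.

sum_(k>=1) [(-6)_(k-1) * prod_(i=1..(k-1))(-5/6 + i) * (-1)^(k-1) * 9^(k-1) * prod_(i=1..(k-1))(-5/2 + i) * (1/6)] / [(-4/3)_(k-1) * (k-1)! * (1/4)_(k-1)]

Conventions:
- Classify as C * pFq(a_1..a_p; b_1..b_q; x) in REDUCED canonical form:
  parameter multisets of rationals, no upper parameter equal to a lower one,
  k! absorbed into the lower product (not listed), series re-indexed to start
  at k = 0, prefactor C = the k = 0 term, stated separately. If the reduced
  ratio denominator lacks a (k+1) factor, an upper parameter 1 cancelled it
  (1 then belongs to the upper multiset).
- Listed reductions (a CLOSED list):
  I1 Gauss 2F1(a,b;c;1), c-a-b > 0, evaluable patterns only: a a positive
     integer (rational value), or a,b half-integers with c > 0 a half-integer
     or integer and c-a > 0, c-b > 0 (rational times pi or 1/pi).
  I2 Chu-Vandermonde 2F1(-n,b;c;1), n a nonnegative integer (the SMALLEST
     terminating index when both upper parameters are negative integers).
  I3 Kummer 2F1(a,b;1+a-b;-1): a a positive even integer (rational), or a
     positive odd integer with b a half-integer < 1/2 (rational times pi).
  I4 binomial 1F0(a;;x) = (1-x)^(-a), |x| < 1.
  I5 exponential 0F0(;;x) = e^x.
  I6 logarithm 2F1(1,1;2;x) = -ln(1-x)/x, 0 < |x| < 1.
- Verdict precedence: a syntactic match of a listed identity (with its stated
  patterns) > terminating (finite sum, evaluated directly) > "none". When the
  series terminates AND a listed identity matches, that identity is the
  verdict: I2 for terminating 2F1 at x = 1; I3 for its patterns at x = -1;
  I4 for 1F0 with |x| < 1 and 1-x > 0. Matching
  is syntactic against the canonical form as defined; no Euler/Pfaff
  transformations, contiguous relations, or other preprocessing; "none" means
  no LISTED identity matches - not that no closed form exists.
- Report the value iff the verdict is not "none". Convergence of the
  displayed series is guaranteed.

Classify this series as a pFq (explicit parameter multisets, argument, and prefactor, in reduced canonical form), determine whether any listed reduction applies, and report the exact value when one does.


x = -9 here; the reduced form reads 3F2, upper {-6, -3/2, 1/6}, lower {-4/3, 1/4}, C = 1/6. Verdict: terminating - upper parameter -6 makes this a finite sum (last index 6), evaluated exactly. Value: 35874462419/359040.

The tell: x = (-9) and the (-1)^k factor (C = 1/6, x = -9) folds into the argument's sign.
Consecutive-term ratio: r(k) = (-9) * (k-6) (k-3/2) (k+1/6) / [(k-4/3) (k+1/4) (k+1)] - poly over poly, x = (-9) from leading terms; C = 1/6 at k = 0.


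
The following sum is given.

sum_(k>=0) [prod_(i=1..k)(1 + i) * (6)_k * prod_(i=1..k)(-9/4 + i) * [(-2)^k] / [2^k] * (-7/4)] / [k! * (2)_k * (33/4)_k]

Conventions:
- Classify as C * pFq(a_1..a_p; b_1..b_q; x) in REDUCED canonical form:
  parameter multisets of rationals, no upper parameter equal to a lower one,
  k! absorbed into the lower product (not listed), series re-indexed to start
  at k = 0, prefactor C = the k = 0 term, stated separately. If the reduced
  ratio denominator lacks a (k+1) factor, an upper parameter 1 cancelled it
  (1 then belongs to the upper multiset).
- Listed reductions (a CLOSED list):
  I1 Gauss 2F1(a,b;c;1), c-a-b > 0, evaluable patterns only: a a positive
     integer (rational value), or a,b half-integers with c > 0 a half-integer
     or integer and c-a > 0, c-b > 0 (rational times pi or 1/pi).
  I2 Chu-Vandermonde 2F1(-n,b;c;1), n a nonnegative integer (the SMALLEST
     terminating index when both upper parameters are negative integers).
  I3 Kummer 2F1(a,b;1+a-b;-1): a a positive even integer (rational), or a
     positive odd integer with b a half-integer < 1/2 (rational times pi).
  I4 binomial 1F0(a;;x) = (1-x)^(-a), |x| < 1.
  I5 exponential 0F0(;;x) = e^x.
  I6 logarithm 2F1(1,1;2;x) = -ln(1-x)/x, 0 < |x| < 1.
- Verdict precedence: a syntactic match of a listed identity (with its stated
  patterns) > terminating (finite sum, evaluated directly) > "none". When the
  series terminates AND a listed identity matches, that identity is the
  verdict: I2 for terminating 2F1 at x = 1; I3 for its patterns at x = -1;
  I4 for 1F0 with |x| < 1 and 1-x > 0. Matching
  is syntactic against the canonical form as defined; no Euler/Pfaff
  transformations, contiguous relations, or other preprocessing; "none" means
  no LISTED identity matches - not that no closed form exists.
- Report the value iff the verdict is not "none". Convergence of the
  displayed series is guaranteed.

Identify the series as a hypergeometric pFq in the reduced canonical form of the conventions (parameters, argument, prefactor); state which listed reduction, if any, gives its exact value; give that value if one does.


At argument -1: a 2F1 with upper {-5/4, 6}, lower {33/4}, scaled by C = -7/4. Verdict: Kummer (I3) matches (x = -1; c = 33/4 equals 1+a-b for upper {-5/4, 6}: listed pattern). Sum: -7105/2048.

Structural cue: from the first term -7/4: the running product (prefactor -7/4) telescopes to a rising factorial.
Adjacent-term ratio: r(k) = (-1) * (k-5/4) (k+6) / [(k+33/4) (k+1)] ; factor over Q: parameters, x = (-1), and C = -7/4.


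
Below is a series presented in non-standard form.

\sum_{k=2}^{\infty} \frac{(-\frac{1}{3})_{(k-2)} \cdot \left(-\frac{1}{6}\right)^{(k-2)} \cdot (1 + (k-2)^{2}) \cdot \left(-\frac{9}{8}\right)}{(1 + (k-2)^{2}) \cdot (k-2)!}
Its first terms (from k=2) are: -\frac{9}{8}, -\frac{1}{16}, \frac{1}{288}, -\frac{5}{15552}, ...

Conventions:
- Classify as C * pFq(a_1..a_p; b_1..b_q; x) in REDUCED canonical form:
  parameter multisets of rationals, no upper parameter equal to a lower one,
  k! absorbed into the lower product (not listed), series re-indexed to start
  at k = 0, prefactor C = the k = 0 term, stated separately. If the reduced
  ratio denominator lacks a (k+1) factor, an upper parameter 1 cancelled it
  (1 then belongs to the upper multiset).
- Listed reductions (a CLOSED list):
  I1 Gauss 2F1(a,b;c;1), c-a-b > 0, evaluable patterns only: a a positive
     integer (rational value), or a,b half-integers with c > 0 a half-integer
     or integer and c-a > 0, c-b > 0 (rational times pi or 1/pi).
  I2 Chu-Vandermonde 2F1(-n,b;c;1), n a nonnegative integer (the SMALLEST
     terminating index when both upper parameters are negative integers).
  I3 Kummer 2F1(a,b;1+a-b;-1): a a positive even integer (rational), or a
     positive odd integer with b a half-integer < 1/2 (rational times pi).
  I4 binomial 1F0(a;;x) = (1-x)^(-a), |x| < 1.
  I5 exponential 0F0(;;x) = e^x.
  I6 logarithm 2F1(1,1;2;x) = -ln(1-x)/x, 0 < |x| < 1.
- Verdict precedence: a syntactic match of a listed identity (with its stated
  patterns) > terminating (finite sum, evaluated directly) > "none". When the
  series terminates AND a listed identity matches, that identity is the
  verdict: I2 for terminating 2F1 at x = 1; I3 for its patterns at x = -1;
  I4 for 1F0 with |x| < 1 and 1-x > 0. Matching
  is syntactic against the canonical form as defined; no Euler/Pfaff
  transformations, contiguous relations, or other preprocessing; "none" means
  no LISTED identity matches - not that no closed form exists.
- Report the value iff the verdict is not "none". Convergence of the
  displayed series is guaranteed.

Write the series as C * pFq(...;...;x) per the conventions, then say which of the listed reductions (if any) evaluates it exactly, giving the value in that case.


With C = -\frac{9}{8}: the canonical form is 1F0(-\frac{1}{3}; -; -\frac{1}{6}). Verdict: this is binomial (I4) (the 1F0 binomial series: exponent 1/3, x = -\frac{1}{6}). Exact value: \left(-\frac{9}{8}\right) \cdot \left(\frac{7}{6}\right)^{\frac{1}{3}}.

Key observation: x = -\frac{1}{6} and striking the common factor k^2 + 1 reduces the term (prefactor -9/8).
Consecutive-term ratio: r(k) = -\frac{1}{6} * (k-\frac{1}{3}) / [(k+1)] - poly over poly, x = -\frac{1}{6} from leading terms; C = -\frac{9}{8} at k = 0.


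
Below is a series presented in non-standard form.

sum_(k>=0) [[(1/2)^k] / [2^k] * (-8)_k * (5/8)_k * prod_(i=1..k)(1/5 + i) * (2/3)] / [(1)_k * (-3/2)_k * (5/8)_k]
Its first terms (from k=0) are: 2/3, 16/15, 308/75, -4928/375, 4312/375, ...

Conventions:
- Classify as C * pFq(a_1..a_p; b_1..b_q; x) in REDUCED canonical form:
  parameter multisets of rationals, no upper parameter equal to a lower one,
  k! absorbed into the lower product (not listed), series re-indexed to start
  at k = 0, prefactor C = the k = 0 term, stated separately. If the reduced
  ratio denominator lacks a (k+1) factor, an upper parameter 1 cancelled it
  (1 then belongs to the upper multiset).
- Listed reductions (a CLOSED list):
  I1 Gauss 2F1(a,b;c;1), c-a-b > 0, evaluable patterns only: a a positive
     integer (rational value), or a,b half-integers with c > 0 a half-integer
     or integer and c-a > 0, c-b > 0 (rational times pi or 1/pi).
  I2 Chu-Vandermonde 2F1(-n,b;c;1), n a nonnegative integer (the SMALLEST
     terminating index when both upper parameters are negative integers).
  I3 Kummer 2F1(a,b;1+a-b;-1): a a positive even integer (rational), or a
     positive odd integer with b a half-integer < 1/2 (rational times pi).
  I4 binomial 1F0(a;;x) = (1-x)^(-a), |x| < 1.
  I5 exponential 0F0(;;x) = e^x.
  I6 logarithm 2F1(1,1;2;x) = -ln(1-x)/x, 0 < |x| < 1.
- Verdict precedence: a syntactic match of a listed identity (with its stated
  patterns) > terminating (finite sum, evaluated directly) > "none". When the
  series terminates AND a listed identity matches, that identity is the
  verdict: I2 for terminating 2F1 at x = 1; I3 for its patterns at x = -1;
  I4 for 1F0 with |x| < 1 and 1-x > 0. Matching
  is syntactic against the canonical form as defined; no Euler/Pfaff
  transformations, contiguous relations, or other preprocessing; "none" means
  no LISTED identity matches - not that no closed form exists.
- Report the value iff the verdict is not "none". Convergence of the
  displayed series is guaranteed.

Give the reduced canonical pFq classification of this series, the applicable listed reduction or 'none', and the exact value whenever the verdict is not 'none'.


With C = 2/3: the canonical form is 2F1(-8, 6/5; -3/2; 1/4). Verdict: terminating - the sum ends at index 8 because -8 is a negative integer; exact evaluation follows. Hence: 698572/1953125.

Key observation: with t_0 = 2/3, the two k-th powers (prefactor 2/3) combine into one argument.
Adjacent-term ratio: r(k) = (1/4) * (k-8) (k+6/5) / [(k-3/2) (k+1)] - rational in k, leading ratio (1/4); with t_0 = 2/3, classification follows.


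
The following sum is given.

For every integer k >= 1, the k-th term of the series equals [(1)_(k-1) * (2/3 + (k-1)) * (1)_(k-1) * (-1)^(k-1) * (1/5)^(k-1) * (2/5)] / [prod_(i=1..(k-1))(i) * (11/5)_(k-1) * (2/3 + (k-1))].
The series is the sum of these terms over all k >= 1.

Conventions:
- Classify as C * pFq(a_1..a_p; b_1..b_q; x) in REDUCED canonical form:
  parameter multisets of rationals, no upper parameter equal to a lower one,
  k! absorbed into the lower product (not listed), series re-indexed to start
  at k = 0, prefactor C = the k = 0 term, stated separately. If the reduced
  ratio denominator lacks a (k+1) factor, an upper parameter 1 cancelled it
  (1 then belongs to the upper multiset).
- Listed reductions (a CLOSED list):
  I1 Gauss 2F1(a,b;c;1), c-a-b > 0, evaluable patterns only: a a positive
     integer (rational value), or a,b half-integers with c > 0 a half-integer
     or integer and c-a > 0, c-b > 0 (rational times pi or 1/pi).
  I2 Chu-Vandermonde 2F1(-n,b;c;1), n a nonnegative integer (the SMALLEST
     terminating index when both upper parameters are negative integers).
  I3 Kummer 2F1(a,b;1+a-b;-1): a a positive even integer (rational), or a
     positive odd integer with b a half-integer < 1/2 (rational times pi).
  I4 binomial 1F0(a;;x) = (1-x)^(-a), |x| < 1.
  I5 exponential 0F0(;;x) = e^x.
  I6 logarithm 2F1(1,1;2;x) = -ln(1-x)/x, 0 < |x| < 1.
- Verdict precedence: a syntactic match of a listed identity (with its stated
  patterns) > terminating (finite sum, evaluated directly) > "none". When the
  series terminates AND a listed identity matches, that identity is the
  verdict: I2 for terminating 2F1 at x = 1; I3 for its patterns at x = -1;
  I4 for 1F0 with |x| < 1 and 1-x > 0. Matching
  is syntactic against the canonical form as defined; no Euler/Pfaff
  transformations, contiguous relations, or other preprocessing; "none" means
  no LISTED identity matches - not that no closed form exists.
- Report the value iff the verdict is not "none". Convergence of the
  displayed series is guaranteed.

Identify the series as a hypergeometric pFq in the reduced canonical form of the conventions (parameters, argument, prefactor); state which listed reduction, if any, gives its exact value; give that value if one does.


The tell: x = (-1/5) and the product of the first k integers (C = 2/5) is k!.
Step ratio: r(k) = (-1/5) * (k+1) (k+1) / [(k+11/5) (k+1)] - rational in k. x = (-1/5); t_0 = 2/5; negate the roots.

Reduced: x = -1/5, 2F1, upper = {1, 1}, lower = {11/5}, C = 2/5. Verdict: none (x = -1/5): each listed identity misses the multisets {1, 1} ; {11/5}.


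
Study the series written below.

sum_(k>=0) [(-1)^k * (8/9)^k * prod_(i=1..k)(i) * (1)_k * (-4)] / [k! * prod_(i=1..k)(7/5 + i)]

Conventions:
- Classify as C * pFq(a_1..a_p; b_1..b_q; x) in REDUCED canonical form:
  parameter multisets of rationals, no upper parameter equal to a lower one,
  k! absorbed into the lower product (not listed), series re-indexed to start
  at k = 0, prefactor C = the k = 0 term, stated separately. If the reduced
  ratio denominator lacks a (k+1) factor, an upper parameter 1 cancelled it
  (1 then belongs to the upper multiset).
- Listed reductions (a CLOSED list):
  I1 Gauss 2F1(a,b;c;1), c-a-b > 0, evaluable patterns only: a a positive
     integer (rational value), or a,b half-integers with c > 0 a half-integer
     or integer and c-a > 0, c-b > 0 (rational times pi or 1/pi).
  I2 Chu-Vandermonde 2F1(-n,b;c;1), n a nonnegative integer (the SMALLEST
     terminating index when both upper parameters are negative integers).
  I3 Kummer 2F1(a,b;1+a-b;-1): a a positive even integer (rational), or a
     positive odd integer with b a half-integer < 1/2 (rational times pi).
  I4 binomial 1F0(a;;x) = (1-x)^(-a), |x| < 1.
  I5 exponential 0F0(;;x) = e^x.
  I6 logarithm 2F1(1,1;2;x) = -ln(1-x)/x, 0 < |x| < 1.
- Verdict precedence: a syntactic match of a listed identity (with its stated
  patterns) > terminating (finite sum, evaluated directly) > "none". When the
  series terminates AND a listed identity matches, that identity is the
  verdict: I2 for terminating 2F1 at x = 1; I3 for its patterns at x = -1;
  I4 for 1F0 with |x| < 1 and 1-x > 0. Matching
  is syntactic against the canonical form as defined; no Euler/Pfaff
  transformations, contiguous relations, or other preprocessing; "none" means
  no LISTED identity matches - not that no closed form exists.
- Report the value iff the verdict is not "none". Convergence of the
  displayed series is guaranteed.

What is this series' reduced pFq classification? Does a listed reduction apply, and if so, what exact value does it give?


Classification (C = -4): 2F1 with upper {1, 1}, lower {12/5}, argument x = -8/9. Verdict: none. No listed pattern accepts 2F1(1, 1; 12/5; -8/9).

Key step: from the first term -4: the lower running product (C = -4, x = -8/9) is a rising factorial.
Consecutive-term ratio: r(k) = (-8/9) * (k+1) (k+1) / [(k+12/5) (k+1)] - rational in k. x = (-8/9); t_0 = -4; negate the roots.


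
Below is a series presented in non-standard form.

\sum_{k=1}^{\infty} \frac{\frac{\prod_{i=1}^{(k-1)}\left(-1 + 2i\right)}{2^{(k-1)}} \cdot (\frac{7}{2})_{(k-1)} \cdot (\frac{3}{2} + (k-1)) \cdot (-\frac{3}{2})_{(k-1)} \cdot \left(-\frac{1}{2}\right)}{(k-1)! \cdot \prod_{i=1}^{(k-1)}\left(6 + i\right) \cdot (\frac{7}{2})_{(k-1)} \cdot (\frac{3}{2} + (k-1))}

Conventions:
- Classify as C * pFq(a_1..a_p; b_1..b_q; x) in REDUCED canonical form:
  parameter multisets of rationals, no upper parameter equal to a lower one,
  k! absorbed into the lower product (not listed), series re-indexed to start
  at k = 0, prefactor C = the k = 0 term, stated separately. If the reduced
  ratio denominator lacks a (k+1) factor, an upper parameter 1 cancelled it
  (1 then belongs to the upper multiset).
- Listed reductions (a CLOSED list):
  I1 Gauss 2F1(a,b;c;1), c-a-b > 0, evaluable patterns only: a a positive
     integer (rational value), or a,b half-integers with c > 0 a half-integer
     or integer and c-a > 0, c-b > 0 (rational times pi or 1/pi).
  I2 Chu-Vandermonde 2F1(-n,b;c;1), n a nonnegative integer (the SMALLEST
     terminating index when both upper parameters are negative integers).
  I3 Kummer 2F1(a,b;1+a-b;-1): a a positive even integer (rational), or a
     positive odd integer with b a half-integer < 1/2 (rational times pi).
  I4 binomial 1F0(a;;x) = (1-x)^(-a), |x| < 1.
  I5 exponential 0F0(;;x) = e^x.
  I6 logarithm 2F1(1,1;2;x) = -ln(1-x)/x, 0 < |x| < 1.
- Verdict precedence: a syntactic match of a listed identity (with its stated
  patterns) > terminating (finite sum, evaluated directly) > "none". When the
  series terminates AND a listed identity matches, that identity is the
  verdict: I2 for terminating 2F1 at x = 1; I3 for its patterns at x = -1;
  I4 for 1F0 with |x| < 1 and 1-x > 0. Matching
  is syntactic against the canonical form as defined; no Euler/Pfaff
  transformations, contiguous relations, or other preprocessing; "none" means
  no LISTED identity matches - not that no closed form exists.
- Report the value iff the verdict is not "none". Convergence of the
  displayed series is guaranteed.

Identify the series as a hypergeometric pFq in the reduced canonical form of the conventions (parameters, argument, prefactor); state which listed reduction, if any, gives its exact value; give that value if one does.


x = 1 here; the reduced form reads 2F1, upper {-\frac{3}{2}, \frac{1}{2}}, lower {7}, C = -\frac{1}{2}. Verdict: Gauss (I1, half-integer pattern) applies (x = 1; upper {-\frac{3}{2}, \frac{1}{2}} half-integers, c = 7 in the evaluable pattern). Exact value: \left(-\frac{2097152}{1486485}\right) / \pi.

First insight: with t_0 = -\frac{1}{2}, the factor k + 3/2 cancels (top and bottom), leaving C = -1/2, x = 1.
Adjacent-term ratio: r(k) = 1 * (k-\frac{3}{2}) (k+\frac{1}{2}) / [(k+7) (k+1)] - rational in k, leading ratio 1; with t_0 = -\frac{1}{2}, classification follows.


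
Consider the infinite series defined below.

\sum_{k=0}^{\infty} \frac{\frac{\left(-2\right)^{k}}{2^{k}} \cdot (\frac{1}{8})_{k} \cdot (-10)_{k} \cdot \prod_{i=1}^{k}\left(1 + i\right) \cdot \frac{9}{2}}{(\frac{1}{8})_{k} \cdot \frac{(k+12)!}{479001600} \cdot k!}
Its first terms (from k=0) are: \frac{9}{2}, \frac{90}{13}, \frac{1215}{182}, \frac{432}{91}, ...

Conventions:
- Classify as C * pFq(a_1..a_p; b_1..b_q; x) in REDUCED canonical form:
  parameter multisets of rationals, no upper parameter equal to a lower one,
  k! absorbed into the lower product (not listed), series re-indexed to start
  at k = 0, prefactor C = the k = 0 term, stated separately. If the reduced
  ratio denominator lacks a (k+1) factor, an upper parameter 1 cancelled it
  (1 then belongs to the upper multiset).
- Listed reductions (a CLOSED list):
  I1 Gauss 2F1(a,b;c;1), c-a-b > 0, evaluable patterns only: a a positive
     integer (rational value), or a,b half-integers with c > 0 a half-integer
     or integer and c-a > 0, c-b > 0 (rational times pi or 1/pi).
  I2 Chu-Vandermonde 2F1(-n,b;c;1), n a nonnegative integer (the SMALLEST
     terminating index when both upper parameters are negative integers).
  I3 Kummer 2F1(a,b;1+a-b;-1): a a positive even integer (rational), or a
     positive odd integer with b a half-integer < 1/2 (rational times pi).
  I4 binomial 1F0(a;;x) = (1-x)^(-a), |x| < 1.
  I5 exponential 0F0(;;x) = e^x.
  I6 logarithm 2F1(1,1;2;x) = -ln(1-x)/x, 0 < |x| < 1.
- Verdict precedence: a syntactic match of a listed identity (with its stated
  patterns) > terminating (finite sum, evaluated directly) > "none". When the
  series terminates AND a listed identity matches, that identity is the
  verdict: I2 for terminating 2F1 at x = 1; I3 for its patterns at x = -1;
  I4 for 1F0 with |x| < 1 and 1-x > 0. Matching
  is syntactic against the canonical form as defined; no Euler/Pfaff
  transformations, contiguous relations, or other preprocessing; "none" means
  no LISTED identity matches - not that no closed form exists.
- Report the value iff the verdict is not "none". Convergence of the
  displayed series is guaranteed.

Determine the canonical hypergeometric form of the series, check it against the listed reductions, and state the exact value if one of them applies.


Key observation: t_0 = \frac{9}{2} here, and the running product (prefactor 9/2) telescopes to a rising factorial.
Adjacent-term ratio: r(k) = -1 * (k-10) (k+2) / [(k+13) (k+1)] - rational in k. x = -1; t_0 = \frac{9}{2}; negate the roots.

At argument -1: a 2F1 with upper {-10, 2}, lower {13}, scaled by C = \frac{9}{2}. Verdict: this is Kummer (I3) (x = -1; c = 13 equals 1+a-b for upper {-10, 2}: listed pattern). Exact value: 27.


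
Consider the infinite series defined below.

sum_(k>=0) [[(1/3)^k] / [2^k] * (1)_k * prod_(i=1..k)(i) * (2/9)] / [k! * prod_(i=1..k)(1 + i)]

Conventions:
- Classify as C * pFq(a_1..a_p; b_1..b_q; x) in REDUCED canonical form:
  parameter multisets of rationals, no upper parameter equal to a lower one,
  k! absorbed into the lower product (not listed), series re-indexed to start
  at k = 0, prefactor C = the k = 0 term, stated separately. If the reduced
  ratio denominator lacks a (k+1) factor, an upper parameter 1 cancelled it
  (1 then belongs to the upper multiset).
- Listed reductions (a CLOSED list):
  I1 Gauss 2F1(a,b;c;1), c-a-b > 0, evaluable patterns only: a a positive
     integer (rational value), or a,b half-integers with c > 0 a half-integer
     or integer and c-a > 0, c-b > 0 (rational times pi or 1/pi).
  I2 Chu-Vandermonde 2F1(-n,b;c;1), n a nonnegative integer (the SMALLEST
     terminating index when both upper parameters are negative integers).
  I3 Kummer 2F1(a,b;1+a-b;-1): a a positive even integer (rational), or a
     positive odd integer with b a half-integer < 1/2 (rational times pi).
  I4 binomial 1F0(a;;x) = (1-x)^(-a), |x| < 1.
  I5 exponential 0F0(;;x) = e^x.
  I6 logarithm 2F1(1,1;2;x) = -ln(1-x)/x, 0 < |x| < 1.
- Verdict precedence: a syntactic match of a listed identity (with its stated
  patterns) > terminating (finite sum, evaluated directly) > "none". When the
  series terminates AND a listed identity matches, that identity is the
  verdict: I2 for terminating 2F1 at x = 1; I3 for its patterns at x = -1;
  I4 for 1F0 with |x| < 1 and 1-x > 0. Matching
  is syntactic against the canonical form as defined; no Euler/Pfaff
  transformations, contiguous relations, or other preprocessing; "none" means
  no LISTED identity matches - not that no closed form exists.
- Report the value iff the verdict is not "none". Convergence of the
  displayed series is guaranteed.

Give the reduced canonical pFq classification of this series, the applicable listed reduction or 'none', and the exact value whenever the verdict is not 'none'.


This is 2/9 * 2F1(1, 1; 2; 1/6) in reduced canonical form. Verdict at x = 1/6: the I6 logarithm reduction matches (the logarithm: parameters (1,1;2), x = 1/6). Sum: (-4/3) * ln(5/6).

The tell: from the first term 2/9: the two k-th powers (C = 2/9) combine into one argument.
Term ratio: r(k) = (1/6) * (k+1) (k+1) / [(k+2) (k+1)] ; factor over Q: parameters, x = (1/6), and C = 2/9.


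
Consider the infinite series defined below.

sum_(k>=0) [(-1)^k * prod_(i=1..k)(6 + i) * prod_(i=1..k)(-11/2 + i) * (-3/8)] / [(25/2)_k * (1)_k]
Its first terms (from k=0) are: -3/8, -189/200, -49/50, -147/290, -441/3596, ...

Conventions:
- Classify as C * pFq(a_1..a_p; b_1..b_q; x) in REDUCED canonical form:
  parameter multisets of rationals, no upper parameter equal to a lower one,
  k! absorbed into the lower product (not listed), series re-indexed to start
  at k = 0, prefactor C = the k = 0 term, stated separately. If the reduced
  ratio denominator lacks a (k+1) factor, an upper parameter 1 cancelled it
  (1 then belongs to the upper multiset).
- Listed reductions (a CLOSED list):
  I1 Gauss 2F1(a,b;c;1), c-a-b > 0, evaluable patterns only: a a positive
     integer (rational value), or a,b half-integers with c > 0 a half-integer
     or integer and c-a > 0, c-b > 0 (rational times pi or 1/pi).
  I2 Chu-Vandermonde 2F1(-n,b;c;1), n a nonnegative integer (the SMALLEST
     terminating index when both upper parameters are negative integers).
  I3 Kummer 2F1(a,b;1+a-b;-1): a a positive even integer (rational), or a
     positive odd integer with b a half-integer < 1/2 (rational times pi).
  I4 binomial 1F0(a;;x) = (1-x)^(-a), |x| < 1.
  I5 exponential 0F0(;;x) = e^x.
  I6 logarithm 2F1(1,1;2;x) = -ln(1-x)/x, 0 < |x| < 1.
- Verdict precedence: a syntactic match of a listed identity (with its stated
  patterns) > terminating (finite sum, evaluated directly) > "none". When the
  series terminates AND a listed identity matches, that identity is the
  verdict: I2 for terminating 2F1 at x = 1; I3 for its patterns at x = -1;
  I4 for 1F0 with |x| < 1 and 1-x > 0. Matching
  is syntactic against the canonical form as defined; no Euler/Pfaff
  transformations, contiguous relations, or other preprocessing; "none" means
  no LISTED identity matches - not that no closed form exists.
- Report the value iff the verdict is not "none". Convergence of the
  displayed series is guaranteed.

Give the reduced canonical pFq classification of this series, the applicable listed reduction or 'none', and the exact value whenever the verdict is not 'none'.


Prefactor -3/8, argument -1: 2F1 with upper {-9/2, 7} over lower {25/2}. Verdict (x = -1): Kummer's theorem (I3) applies (x = -1; c = 25/2 equals 1+a-b for upper {-9/2, 7}: listed pattern). Exact value: (-1003917915/1073741824) * pi.

Key step: x = (-1) and the running product (C = -3/8) telescopes to a rising factorial.
Step ratio: r(k) = (-1) * (k-9/2) (k+7) / [(k+25/2) (k+1)] - rational in k. x = (-1); t_0 = -3/8; negate the roots.
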